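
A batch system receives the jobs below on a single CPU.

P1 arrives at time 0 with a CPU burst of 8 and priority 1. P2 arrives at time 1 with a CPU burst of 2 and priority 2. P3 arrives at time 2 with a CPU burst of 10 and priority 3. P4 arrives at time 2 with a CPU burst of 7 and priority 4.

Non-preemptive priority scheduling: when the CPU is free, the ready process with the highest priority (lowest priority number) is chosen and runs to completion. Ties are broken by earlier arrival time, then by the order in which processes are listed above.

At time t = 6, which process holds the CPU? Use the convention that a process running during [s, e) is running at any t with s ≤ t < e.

Timeline: | P1 0-8 | P2 8-10 | P3 10-20 | P4 20-27 |
Completion: P1=8  P2=10  P3=20  P4=27
Turnaround (C−A): P1=8  P2=9  P3=18  P4=25

P1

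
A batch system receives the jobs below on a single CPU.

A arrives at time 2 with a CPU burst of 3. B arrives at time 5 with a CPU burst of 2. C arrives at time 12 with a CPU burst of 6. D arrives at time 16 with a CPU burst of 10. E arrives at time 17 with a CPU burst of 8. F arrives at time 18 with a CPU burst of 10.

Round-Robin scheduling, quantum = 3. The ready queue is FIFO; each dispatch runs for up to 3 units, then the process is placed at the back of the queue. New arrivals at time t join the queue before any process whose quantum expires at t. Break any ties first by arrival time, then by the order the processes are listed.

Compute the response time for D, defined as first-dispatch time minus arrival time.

2

Gantt: | idle 0-2 | A 2-5 | B 5-7 | idle 7-12 | C 12-18 | D 18-21 | E 21-24 | F 24-27 | D 27-30 | E 30-33 | F 33-36 | D 36-39 | E 39-41 | F 41-44 | D 44-45 | F 45-46 |
Completion: A=5  B=7  C=18  D=45  E=41  F=46
Turnaround (C−A): A=3  B=2  C=6  D=29  E=24  F=28
Response(D) = first start − arrival = 18 − 16 = 2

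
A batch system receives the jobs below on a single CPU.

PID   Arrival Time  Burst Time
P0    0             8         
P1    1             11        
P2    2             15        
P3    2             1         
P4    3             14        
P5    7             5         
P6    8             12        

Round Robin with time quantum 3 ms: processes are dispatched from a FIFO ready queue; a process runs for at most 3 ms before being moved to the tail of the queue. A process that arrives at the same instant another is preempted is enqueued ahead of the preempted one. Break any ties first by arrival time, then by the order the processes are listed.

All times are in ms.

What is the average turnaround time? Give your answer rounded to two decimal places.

Schedule: | P0 0-3 | P1 3-6 | P2 6-9 | P3 9-10 | P4 10-13 | P0 13-16 | P1 16-19 | P5 19-22 | P6 22-25 | P2 25-28 | P4 28-31 | P0 31-33 | P1 33-36 | P5 36-38 | P6 38-41 | P2 41-44 | P4 44-47 | P1 47-49 | P6 49-52 | P2 52-55 | P4 55-58 | P6 58-61 | P2 61-64 | P4 64-66 |
Completion: P0=33  P1=49  P2=64  P3=10  P4=66  P5=38  P6=61
Turnaround (C−A): P0=33  P1=48  P2=62  P3=8  P4=63  P5=31  P6=53
Turnaround times: P0=33, P1=48, P2=62, P3=8, P4=63, P5=31, P6=53
Average turnaround = (33+48+62+8+63+31+53) / 7 = 298/7 = 42.57

42.57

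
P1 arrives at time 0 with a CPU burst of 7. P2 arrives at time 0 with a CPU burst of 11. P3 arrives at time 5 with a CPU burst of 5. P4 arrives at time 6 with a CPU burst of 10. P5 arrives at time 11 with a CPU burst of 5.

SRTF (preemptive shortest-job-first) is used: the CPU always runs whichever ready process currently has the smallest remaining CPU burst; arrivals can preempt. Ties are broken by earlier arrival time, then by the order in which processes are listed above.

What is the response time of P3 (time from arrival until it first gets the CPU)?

Schedule: | P1 0-7 | P3 7-12 | P5 12-17 | P4 17-27 | P2 27-38 |
Completion: P1=7  P2=38  P3=12  P4=27  P5=17
Response(P3) = first start − arrival = 7 − 5 = 2

2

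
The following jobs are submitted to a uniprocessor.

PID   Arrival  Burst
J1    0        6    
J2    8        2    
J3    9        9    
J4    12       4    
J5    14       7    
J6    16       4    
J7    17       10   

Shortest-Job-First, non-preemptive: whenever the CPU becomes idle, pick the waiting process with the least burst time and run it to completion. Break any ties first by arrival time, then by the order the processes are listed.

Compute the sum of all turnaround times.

Gantt: | J1 0-6 | idle 6-8 | J2 8-10 | J3 10-19 | J4 19-23 | J6 23-27 | J5 27-34 | J7 34-44 |
Completion: J1=6  J2=10  J3=19  J4=23  J5=34  J6=27  J7=44
Turnaround = completion − arrival: J1=6, J2=2, J3=10, J4=11, J5=20, J6=11, J7=27
Total turnaround = 6 + 2 + 10 + 11 + 20 + 11 + 27 = 87

87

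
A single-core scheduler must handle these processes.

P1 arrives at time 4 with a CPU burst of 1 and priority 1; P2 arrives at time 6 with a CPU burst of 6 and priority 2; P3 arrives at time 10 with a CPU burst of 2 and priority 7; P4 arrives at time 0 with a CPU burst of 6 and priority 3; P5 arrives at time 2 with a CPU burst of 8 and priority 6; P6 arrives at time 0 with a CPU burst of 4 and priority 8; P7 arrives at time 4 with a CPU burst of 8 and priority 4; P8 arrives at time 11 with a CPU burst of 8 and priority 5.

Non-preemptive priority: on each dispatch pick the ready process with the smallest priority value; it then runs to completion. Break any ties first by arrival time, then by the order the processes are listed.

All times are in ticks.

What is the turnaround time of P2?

Gantt: | P4 0-6 | P1 6-7 | P2 7-13 | P7 13-21 | P8 21-29 | P5 29-37 | P3 37-39 | P6 39-43 |
Completion: P1=7  P2=13  P3=39  P4=6  P5=37  P6=43  P7=21  P8=29
Turnaround (C−A): P1=3  P2=7  P3=29  P4=6  P5=35  P6=43  P7=17  P8=18
Turnaround(P2) = completion − arrival = 13 − 6 = 7

7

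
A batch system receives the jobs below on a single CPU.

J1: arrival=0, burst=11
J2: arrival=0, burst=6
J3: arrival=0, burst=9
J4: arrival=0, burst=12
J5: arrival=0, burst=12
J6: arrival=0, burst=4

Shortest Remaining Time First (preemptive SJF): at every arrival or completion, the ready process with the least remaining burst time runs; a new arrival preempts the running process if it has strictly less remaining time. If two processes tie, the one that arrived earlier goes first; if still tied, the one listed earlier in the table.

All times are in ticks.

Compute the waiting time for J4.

30

Timeline: | J6 0-4 | J2 4-10 | J3 10-19 | J1 19-30 | J4 30-42 | J5 42-54 |
Completion: J1=30  J2=10  J3=19  J4=42  J5=54  J6=4
Turnaround (C−A): J1=30  J2=10  J3=19  J4=42  J5=54  J6=4
Waiting(J4) = turnaround − burst = 42 − 12 = 30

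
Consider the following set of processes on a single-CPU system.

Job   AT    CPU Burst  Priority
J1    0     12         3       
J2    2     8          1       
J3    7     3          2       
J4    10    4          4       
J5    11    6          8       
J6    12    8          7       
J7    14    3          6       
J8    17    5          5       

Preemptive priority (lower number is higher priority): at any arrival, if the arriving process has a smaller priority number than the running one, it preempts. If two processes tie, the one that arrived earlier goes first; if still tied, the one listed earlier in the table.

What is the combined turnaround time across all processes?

Timeline: | J1 0-2 | J2 2-10 | J3 10-13 | J1 13-23 | J4 23-27 | J8 27-32 | J7 32-35 | J6 35-43 | J5 43-49 |
Completion: J1=23  J2=10  J3=13  J4=27  J5=49  J6=43  J7=35  J8=32
Turnaround = completion − arrival: J1=23, J2=8, J3=6, J4=17, J5=38, J6=31, J7=21, J8=15
Total turnaround = 23 + 8 + 6 + 17 + 38 + 31 + 21 + 15 = 159

159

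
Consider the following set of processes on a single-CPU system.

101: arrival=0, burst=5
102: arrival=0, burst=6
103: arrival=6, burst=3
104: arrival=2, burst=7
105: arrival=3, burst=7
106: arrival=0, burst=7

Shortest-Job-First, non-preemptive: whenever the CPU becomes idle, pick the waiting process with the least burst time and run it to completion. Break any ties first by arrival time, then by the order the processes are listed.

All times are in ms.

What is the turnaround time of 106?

21

Schedule: | 101 0-5 | 102 5-11 | 103 11-14 | 106 14-21 | 104 21-28 | 105 28-35 |
Completion: 101=5  102=11  103=14  104=28  105=35  106=21
Turnaround (C−A): 101=5  102=11  103=8  104=26  105=32  106=21
Turnaround(106) = completion − arrival = 21 − 0 = 21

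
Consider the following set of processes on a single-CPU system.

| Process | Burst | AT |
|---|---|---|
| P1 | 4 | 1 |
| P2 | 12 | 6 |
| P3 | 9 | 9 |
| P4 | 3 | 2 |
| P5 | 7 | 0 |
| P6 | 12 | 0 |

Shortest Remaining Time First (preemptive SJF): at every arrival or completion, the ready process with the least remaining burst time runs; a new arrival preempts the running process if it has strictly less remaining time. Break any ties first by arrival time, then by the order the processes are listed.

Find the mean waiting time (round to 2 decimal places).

11.17

Schedule: | P5 0-1 | P1 1-5 | P4 5-8 | P5 8-14 | P3 14-23 | P6 23-35 | P2 35-47 |
Completion: P1=5  P2=47  P3=23  P4=8  P5=14  P6=35
Waiting times: P1=0, P2=29, P3=5, P4=3, P5=7, P6=23
Average waiting = (0+29+5+3+7+23) / 6 = 67/6 = 11.17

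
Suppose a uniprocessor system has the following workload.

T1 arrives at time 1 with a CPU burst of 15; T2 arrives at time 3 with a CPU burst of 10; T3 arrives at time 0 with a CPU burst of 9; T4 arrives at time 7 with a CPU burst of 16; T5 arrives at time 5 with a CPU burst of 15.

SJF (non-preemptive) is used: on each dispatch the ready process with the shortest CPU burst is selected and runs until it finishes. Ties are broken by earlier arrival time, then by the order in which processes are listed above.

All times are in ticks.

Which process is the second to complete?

Schedule: | T3 0-9 | T2 9-19 | T1 19-34 | T5 34-49 | T4 49-65 |
Completion: T1=34  T2=19  T3=9  T4=65  T5=49
Finish order: T3 → T2 → T1 → T5 → T4

T2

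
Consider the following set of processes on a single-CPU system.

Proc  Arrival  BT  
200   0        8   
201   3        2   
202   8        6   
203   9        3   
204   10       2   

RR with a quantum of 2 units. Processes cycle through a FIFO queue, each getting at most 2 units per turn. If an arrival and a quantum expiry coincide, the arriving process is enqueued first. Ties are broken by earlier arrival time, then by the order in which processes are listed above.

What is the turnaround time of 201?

Gantt: | 200 0-4 | 201 4-6 | 200 6-8 | 202 8-10 | 200 10-12 | 203 12-14 | 204 14-16 | 202 16-18 | 203 18-19 | 202 19-21 |
Completion: 200=12  201=6  202=21  203=19  204=16
Turnaround (C−A): 200=12  201=3  202=13  203=10  204=6
Turnaround(201) = completion − arrival = 6 − 3 = 3

3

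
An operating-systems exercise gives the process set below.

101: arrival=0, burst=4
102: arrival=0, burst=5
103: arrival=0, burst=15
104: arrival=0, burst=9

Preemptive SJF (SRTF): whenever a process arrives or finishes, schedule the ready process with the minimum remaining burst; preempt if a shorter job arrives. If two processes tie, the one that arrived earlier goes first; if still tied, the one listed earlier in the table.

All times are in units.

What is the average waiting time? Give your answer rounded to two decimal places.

7.75

Timeline: | 101 0-4 | 102 4-9 | 104 9-18 | 103 18-33 |
Completion: 101=4  102=9  103=33  104=18
Turnaround (C−A): 101=4  102=9  103=33  104=18
Waiting times: 101=0, 102=4, 103=18, 104=9
Average waiting = (0+4+18+9) / 4 = 31/4 = 7.75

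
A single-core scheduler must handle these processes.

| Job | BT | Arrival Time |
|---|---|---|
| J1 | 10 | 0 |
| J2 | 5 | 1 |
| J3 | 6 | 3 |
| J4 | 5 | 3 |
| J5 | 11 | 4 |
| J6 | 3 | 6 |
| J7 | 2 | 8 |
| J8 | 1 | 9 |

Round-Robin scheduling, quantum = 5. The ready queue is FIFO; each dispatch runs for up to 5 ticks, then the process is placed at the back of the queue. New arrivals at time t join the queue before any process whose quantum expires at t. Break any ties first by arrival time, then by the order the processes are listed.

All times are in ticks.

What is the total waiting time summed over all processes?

Timeline: | J1 0-5 | J2 5-10 | J3 10-15 | J4 15-20 | J5 20-25 | J1 25-30 | J6 30-33 | J7 33-35 | J8 35-36 | J3 36-37 | J5 37-43 |
Completion: J1=30  J2=10  J3=37  J4=20  J5=43  J6=33  J7=35  J8=36
Turnaround (C−A): J1=30  J2=9  J3=34  J4=17  J5=39  J6=27  J7=27  J8=27
Waiting = turnaround − burst: J1=20, J2=4, J3=28, J4=12, J5=28, J6=24, J7=25, J8=26
Total waiting = 20 + 4 + 28 + 12 + 28 + 24 + 25 + 26 = 167

167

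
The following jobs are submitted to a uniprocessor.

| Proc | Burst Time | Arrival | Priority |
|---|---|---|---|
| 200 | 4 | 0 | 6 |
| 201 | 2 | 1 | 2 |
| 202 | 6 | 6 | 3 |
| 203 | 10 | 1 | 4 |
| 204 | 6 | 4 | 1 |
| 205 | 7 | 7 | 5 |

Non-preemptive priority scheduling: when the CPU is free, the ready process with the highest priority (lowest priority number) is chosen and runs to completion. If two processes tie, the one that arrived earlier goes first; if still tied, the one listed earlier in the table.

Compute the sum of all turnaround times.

88

Schedule: | 200 0-4 | 204 4-10 | 201 10-12 | 202 12-18 | 203 18-28 | 205 28-35 |
Completion: 200=4  201=12  202=18  203=28  204=10  205=35
Turnaround = completion − arrival: 200=4, 201=11, 202=12, 203=27, 204=6, 205=28
Total turnaround = 4 + 11 + 12 + 27 + 6 + 28 = 88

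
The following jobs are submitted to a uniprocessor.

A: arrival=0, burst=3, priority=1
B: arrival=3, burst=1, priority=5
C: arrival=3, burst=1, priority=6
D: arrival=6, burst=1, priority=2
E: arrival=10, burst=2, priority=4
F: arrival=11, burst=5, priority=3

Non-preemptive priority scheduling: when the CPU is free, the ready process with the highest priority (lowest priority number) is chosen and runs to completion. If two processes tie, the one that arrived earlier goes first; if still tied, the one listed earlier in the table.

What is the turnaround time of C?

2

Timeline: | A 0-3 | B 3-4 | C 4-5 | idle 5-6 | D 6-7 | idle 7-10 | E 10-12 | F 12-17 |
Completion: A=3  B=4  C=5  D=7  E=12  F=17
Turnaround (C−A): A=3  B=1  C=2  D=1  E=2  F=6
Turnaround(C) = completion − arrival = 5 − 3 = 2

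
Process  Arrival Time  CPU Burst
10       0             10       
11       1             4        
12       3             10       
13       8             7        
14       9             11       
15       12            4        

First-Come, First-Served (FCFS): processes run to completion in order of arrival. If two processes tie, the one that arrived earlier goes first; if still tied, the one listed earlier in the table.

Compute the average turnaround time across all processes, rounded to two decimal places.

22.33

Timeline: | 10 0-10 | 11 10-14 | 12 14-24 | 13 24-31 | 14 31-42 | 15 42-46 |
Completion: 10=10  11=14  12=24  13=31  14=42  15=46
Turnaround (C−A): 10=10  11=13  12=21  13=23  14=33  15=34
Turnaround times: 10=10, 11=13, 12=21, 13=23, 14=33, 15=34
Average turnaround = (10+13+21+23+33+34) / 6 = 134/6 = 22.33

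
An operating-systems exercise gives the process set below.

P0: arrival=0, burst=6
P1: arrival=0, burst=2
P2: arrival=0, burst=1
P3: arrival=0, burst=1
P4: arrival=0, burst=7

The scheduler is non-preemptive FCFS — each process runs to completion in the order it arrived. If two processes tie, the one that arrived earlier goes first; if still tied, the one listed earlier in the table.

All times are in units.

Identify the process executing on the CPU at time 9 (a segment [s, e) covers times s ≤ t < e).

Schedule: | P0 0-6 | P1 6-8 | P2 8-9 | P3 9-10 | P4 10-17 |
Completion: P0=6  P1=8  P2=9  P3=10  P4=17
Turnaround (C−A): P0=6  P1=8  P2=9  P3=10  P4=17

P3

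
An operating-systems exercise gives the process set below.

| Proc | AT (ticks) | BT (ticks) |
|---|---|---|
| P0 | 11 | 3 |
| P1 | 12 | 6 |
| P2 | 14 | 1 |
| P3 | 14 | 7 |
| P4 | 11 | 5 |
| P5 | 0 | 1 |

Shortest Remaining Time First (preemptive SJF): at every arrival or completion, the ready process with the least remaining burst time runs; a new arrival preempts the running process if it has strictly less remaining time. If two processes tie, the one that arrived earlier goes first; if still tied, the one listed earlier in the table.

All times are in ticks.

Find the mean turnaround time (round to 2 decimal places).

7.83

Timeline: | P5 0-1 | idle 1-11 | P0 11-14 | P2 14-15 | P4 15-20 | P1 20-26 | P3 26-33 |
Completion: P0=14  P1=26  P2=15  P3=33  P4=20  P5=1
Turnaround (C−A): P0=3  P1=14  P2=1  P3=19  P4=9  P5=1
Turnaround times: P0=3, P1=14, P2=1, P3=19, P4=9, P5=1
Average turnaround = (3+14+1+19+9+1) / 6 = 47/6 = 7.83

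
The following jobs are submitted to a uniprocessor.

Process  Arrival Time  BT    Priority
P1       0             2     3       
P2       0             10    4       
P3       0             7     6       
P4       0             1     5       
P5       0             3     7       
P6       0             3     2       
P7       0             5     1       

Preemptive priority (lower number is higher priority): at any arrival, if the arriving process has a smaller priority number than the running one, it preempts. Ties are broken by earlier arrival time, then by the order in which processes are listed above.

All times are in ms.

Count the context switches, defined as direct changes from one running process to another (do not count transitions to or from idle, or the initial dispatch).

Timeline: | P7 0-5 | P6 5-8 | P1 8-10 | P2 10-20 | P4 20-21 | P3 21-28 | P5 28-31 |
Completion: P1=10  P2=20  P3=28  P4=21  P5=31  P6=8  P7=5
Turnaround (C−A): P1=10  P2=20  P3=28  P4=21  P5=31  P6=8  P7=5

6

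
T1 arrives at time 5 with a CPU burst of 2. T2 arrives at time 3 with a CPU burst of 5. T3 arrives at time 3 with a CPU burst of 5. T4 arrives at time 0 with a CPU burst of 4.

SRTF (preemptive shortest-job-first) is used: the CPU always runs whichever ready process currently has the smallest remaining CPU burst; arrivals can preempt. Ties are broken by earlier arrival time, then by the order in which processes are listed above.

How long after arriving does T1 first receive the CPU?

0

Timeline: | T4 0-4 | T2 4-5 | T1 5-7 | T2 7-11 | T3 11-16 |
Completion: T1=7  T2=11  T3=16  T4=4
Response(T1) = first start − arrival = 5 − 5 = 0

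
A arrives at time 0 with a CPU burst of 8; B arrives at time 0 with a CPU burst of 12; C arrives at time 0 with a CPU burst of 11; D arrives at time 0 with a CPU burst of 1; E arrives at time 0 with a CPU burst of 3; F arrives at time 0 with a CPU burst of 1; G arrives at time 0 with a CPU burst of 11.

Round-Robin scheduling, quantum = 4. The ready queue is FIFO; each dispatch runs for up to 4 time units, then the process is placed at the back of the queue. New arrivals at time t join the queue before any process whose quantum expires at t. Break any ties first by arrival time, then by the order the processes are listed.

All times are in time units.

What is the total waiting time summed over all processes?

Gantt: | A 0-4 | B 4-8 | C 8-12 | D 12-13 | E 13-16 | F 16-17 | G 17-21 | A 21-25 | B 25-29 | C 29-33 | G 33-37 | B 37-41 | C 41-44 | G 44-47 |
Completion: A=25  B=41  C=44  D=13  E=16  F=17  G=47
Waiting = turnaround − burst: A=17, B=29, C=33, D=12, E=13, F=16, G=36
Total waiting = 17 + 29 + 33 + 12 + 13 + 16 + 36 = 156

156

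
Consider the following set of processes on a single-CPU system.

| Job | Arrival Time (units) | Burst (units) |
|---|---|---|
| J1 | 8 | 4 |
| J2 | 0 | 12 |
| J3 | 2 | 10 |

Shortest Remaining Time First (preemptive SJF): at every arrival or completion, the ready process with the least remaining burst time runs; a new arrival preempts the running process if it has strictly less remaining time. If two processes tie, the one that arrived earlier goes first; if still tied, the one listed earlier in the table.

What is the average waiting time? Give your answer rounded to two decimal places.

6.00

Timeline: | J2 0-12 | J1 12-16 | J3 16-26 |
Completion: J1=16  J2=12  J3=26
Waiting times: J1=4, J2=0, J3=14
Average waiting = (4+0+14) / 3 = 18/3 = 6.00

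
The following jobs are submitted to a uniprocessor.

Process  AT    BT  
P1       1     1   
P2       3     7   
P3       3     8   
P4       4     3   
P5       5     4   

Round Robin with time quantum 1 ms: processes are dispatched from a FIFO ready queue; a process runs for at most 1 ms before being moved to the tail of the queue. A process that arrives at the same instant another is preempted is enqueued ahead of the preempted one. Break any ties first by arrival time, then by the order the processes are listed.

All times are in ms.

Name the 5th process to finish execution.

P3

Timeline: | idle 0-1 | P1 1-2 | idle 2-3 | P2 3-4 | P3 4-5 | P4 5-6 | P2 6-7 | P5 7-8 | P3 8-9 | P4 9-10 | P2 10-11 | P5 11-12 | P3 12-13 | P4 13-14 | P2 14-15 | P5 15-16 | P3 16-17 | P2 17-18 | P5 18-19 | P3 19-20 | P2 20-21 | P3 21-22 | P2 22-23 | P3 23-25 |
Completion: P1=2  P2=23  P3=25  P4=14  P5=19
Finish order: P1 → P4 → P5 → P2 → P3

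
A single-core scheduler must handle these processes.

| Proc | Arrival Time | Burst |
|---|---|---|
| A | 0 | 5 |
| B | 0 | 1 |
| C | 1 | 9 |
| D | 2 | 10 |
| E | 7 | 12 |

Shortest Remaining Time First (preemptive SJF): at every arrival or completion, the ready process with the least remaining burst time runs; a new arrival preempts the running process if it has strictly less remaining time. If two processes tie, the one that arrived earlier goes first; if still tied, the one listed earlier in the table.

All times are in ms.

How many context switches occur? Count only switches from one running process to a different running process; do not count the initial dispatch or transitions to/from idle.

Schedule: | B 0-1 | A 1-6 | C 6-15 | D 15-25 | E 25-37 |
Completion: A=6  B=1  C=15  D=25  E=37
Turnaround (C−A): A=6  B=1  C=14  D=23  E=30

4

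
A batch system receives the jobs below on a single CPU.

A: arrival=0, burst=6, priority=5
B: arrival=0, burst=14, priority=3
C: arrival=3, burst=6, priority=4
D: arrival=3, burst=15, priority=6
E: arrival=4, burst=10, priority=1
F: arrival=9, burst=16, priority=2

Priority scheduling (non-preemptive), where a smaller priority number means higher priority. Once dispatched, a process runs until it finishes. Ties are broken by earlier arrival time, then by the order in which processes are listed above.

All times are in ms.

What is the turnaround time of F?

31

Schedule: | B 0-14 | E 14-24 | F 24-40 | C 40-46 | A 46-52 | D 52-67 |
Completion: A=52  B=14  C=46  D=67  E=24  F=40
Turnaround (C−A): A=52  B=14  C=43  D=64  E=20  F=31
Turnaround(F) = completion − arrival = 40 − 9 = 31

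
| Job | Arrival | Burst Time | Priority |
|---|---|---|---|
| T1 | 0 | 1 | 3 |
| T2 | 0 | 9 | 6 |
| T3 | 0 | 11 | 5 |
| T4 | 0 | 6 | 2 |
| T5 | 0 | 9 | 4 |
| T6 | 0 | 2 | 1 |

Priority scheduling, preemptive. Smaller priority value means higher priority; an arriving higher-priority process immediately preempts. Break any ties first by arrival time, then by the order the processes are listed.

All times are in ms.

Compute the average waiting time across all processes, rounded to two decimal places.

11.00

Schedule: | T6 0-2 | T4 2-8 | T1 8-9 | T5 9-18 | T3 18-29 | T2 29-38 |
Completion: T1=9  T2=38  T3=29  T4=8  T5=18  T6=2
Waiting times: T1=8, T2=29, T3=18, T4=2, T5=9, T6=0
Average waiting = (8+29+18+2+9+0) / 6 = 66/6 = 11.00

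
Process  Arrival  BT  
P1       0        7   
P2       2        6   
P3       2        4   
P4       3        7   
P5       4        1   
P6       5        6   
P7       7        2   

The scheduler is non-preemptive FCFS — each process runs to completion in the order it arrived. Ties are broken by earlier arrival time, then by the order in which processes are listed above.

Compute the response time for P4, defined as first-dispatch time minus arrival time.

14

Timeline: | P1 0-7 | P2 7-13 | P3 13-17 | P4 17-24 | P5 24-25 | P6 25-31 | P7 31-33 |
Completion: P1=7  P2=13  P3=17  P4=24  P5=25  P6=31  P7=33
Turnaround (C−A): P1=7  P2=11  P3=15  P4=21  P5=21  P6=26  P7=26
Response(P4) = first start − arrival = 17 − 3 = 14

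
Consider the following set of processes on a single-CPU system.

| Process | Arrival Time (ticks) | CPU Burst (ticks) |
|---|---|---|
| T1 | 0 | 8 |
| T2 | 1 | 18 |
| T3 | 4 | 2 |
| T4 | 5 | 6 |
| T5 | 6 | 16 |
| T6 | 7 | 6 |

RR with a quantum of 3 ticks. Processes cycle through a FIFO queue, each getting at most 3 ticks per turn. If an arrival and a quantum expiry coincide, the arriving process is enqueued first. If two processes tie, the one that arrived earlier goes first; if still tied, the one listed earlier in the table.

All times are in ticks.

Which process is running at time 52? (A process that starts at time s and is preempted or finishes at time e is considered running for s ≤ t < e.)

Schedule: | T1 0-3 | T2 3-6 | T1 6-9 | T3 9-11 | T4 11-14 | T5 14-17 | T2 17-20 | T6 20-23 | T1 23-25 | T4 25-28 | T5 28-31 | T2 31-34 | T6 34-37 | T5 37-40 | T2 40-43 | T5 43-46 | T2 46-49 | T5 49-52 | T2 52-55 | T5 55-56 |
Completion: T1=25  T2=55  T3=11  T4=28  T5=56  T6=37

T2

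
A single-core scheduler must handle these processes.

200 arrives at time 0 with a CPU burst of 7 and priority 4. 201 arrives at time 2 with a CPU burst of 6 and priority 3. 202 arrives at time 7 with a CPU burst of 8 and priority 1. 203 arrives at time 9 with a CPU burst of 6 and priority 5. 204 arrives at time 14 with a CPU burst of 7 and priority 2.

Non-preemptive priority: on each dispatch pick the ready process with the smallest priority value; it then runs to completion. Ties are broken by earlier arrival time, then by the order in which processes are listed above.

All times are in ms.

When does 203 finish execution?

Schedule: | 200 0-7 | 202 7-15 | 204 15-22 | 201 22-28 | 203 28-34 |
Completion: 200=7  201=28  202=15  203=34  204=22

34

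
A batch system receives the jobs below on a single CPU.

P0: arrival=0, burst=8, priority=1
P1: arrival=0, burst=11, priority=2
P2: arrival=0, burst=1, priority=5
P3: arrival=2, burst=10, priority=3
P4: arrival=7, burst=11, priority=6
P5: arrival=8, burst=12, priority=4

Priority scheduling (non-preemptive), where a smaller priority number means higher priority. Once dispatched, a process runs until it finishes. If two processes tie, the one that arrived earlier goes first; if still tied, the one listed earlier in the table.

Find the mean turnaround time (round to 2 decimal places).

29.17

Gantt: | P0 0-8 | P1 8-19 | P3 19-29 | P5 29-41 | P2 41-42 | P4 42-53 |
Completion: P0=8  P1=19  P2=42  P3=29  P4=53  P5=41
Turnaround (C−A): P0=8  P1=19  P2=42  P3=27  P4=46  P5=33
Turnaround times: P0=8, P1=19, P2=42, P3=27, P4=46, P5=33
Average turnaround = (8+19+42+27+46+33) / 6 = 175/6 = 29.17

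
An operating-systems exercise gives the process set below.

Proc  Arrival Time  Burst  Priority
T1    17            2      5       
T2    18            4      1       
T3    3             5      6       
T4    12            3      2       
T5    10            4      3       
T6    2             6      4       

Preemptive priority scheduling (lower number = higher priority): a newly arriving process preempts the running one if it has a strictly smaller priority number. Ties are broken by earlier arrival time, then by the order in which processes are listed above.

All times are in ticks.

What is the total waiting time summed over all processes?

25

Schedule: | idle 0-2 | T6 2-8 | T3 8-10 | T5 10-12 | T4 12-15 | T5 15-17 | T1 17-18 | T2 18-22 | T1 22-23 | T3 23-26 |
Completion: T1=23  T2=22  T3=26  T4=15  T5=17  T6=8
Turnaround (C−A): T1=6  T2=4  T3=23  T4=3  T5=7  T6=6
Waiting = turnaround − burst: T1=4, T2=0, T3=18, T4=0, T5=3, T6=0
Total waiting = 4 + 0 + 18 + 0 + 3 + 0 = 25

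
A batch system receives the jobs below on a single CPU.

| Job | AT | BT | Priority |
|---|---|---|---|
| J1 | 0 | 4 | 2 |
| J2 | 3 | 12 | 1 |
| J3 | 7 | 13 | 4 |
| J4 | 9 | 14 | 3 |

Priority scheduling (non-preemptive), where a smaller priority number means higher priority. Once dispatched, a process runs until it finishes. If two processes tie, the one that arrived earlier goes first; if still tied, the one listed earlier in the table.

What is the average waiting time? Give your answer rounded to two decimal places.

7.75

Timeline: | J1 0-4 | J2 4-16 | J4 16-30 | J3 30-43 |
Completion: J1=4  J2=16  J3=43  J4=30
Turnaround (C−A): J1=4  J2=13  J3=36  J4=21
Waiting times: J1=0, J2=1, J3=23, J4=7
Average waiting = (0+1+23+7) / 4 = 31/4 = 7.75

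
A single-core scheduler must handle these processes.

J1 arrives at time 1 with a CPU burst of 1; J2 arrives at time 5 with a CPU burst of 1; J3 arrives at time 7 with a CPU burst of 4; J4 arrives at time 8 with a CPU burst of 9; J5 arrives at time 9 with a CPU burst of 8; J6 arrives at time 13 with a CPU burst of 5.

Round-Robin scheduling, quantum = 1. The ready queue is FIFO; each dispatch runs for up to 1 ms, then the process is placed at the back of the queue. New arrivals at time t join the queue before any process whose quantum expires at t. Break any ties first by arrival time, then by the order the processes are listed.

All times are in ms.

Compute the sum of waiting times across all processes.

Schedule: | idle 0-1 | J1 1-2 | idle 2-5 | J2 5-6 | idle 6-7 | J3 7-8 | J4 8-9 | J3 9-10 | J5 10-11 | J4 11-12 | J3 12-13 | J5 13-14 | J4 14-15 | J6 15-16 | J3 16-17 | J5 17-18 | J4 18-19 | J6 19-20 | J5 20-21 | J4 21-22 | J6 22-23 | J5 23-24 | J4 24-25 | J6 25-26 | J5 26-27 | J4 27-28 | J6 28-29 | J5 29-30 | J4 30-31 | J5 31-32 | J4 32-33 |
Completion: J1=2  J2=6  J3=17  J4=33  J5=32  J6=29
Waiting = turnaround − burst: J1=0, J2=0, J3=6, J4=16, J5=15, J6=11
Total waiting = 0 + 0 + 6 + 16 + 15 + 11 = 48

48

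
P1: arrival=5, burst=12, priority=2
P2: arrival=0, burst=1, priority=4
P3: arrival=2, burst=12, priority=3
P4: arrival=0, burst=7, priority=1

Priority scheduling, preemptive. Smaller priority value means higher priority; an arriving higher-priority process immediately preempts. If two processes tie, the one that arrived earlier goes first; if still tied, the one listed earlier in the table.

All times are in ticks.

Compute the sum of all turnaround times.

82

Schedule: | P4 0-7 | P1 7-19 | P3 19-31 | P2 31-32 |
Completion: P1=19  P2=32  P3=31  P4=7
Turnaround (C−A): P1=14  P2=32  P3=29  P4=7
Turnaround = completion − arrival: P1=14, P2=32, P3=29, P4=7
Total turnaround = 14 + 32 + 29 + 7 = 82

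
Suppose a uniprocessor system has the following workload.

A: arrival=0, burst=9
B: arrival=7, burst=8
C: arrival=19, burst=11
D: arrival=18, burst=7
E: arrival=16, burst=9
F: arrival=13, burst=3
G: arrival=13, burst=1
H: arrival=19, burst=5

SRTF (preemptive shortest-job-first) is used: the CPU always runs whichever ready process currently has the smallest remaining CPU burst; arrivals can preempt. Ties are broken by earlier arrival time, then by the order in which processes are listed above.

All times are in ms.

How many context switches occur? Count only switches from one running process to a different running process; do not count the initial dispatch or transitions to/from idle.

Timeline: | A 0-9 | B 9-13 | G 13-14 | F 14-17 | B 17-21 | H 21-26 | D 26-33 | E 33-42 | C 42-53 |
Completion: A=9  B=21  C=53  D=33  E=42  F=17  G=14  H=26
Turnaround (C−A): A=9  B=14  C=34  D=15  E=26  F=4  G=1  H=7

8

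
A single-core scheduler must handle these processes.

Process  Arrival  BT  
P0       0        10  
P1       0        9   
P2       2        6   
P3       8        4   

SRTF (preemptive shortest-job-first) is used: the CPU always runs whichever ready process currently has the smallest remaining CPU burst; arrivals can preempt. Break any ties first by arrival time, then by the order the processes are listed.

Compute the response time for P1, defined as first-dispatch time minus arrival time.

0

Timeline: | P1 0-2 | P2 2-8 | P3 8-12 | P1 12-19 | P0 19-29 |
Completion: P0=29  P1=19  P2=8  P3=12
Response(P1) = first start − arrival = 0 − 0 = 0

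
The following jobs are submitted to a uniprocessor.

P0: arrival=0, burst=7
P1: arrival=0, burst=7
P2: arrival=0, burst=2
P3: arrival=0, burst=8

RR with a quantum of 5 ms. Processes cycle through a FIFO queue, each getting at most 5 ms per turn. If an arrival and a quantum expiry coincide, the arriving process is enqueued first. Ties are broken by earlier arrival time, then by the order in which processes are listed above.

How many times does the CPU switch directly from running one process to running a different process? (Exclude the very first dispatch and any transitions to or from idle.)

6

Gantt: | P0 0-5 | P1 5-10 | P2 10-12 | P3 12-17 | P0 17-19 | P1 19-21 | P3 21-24 |
Completion: P0=19  P1=21  P2=12  P3=24
Turnaround (C−A): P0=19  P1=21  P2=12  P3=24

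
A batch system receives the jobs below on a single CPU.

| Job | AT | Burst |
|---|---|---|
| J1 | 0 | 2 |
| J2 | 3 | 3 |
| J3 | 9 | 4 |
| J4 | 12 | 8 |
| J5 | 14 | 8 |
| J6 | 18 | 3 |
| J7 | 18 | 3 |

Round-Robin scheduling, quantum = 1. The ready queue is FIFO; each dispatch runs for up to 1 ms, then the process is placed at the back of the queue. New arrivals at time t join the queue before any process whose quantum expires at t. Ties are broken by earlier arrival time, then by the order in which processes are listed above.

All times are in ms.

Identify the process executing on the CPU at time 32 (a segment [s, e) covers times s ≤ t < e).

Gantt: | J1 0-2 | idle 2-3 | J2 3-6 | idle 6-9 | J3 9-12 | J4 12-13 | J3 13-14 | J4 14-15 | J5 15-16 | J4 16-17 | J5 17-18 | J4 18-19 | J6 19-20 | J7 20-21 | J5 21-22 | J4 22-23 | J6 23-24 | J7 24-25 | J5 25-26 | J4 26-27 | J6 27-28 | J7 28-29 | J5 29-30 | J4 30-31 | J5 31-32 | J4 32-33 | J5 33-35 |
Completion: J1=2  J2=6  J3=14  J4=33  J5=35  J6=28  J7=29

J4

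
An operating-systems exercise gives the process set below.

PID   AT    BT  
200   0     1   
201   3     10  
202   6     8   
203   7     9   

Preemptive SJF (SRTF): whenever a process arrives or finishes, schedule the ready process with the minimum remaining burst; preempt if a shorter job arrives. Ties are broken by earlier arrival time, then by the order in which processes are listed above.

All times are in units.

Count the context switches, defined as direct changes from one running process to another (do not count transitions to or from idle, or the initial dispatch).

Schedule: | 200 0-1 | idle 1-3 | 201 3-13 | 202 13-21 | 203 21-30 |
Completion: 200=1  201=13  202=21  203=30
Turnaround (C−A): 200=1  201=10  202=15  203=23

2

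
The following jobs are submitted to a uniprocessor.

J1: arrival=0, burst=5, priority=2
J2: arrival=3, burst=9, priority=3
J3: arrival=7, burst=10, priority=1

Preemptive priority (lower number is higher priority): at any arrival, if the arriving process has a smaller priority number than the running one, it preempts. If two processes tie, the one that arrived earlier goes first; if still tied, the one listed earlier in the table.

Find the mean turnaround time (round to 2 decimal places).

12.00

Gantt: | J1 0-5 | J2 5-7 | J3 7-17 | J2 17-24 |
Completion: J1=5  J2=24  J3=17
Turnaround (C−A): J1=5  J2=21  J3=10
Turnaround times: J1=5, J2=21, J3=10
Average turnaround = (5+21+10) / 3 = 36/3 = 12.00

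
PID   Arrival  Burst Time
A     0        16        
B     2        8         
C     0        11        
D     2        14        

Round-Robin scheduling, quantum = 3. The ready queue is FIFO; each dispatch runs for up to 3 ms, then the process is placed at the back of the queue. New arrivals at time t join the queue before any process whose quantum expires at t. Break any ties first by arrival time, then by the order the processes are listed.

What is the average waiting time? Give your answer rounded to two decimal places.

29.00

Schedule: | A 0-3 | C 3-6 | B 6-9 | D 9-12 | A 12-15 | C 15-18 | B 18-21 | D 21-24 | A 24-27 | C 27-30 | B 30-32 | D 32-35 | A 35-38 | C 38-40 | D 40-43 | A 43-46 | D 46-48 | A 48-49 |
Completion: A=49  B=32  C=40  D=48
Turnaround (C−A): A=49  B=30  C=40  D=46
Waiting times: A=33, B=22, C=29, D=32
Average waiting = (33+22+29+32) / 4 = 116/4 = 29.00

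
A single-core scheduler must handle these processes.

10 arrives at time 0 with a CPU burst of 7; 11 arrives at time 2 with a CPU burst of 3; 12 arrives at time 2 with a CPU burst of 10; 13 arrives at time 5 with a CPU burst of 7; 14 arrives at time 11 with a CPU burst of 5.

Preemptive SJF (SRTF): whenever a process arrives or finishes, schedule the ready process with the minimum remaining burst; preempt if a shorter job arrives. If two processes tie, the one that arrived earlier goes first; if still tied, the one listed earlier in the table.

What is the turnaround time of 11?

Timeline: | 10 0-2 | 11 2-5 | 10 5-10 | 13 10-11 | 14 11-16 | 13 16-22 | 12 22-32 |
Completion: 10=10  11=5  12=32  13=22  14=16
Turnaround (C−A): 10=10  11=3  12=30  13=17  14=5
Turnaround(11) = completion − arrival = 5 − 2 = 3

3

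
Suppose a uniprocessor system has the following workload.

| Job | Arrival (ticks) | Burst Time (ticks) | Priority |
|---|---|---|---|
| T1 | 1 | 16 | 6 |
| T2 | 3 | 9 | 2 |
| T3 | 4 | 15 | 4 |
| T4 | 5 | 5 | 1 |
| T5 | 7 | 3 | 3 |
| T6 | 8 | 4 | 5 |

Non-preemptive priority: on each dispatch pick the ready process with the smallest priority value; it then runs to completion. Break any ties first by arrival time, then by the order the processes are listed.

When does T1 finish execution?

Schedule: | idle 0-1 | T1 1-17 | T4 17-22 | T2 22-31 | T5 31-34 | T3 34-49 | T6 49-53 |
Completion: T1=17  T2=31  T3=49  T4=22  T5=34  T6=53
Turnaround (C−A): T1=16  T2=28  T3=45  T4=17  T5=27  T6=45

17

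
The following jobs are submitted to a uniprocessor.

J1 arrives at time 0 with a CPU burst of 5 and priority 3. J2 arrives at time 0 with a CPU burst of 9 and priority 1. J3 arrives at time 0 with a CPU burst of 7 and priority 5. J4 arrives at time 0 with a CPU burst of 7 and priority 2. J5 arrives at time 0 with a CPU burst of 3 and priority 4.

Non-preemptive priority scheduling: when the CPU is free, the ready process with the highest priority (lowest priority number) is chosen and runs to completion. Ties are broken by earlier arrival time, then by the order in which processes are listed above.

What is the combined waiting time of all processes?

70

Timeline: | J2 0-9 | J4 9-16 | J1 16-21 | J5 21-24 | J3 24-31 |
Completion: J1=21  J2=9  J3=31  J4=16  J5=24
Waiting = turnaround − burst: J1=16, J2=0, J3=24, J4=9, J5=21
Total waiting = 16 + 0 + 24 + 9 + 21 = 70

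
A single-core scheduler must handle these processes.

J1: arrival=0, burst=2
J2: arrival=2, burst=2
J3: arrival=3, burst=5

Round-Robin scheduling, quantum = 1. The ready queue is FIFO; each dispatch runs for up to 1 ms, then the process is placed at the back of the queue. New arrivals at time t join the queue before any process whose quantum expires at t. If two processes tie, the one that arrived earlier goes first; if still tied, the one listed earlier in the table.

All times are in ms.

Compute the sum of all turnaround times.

11

Timeline: | J1 0-2 | J2 2-3 | J3 3-4 | J2 4-5 | J3 5-9 |
Completion: J1=2  J2=5  J3=9
Turnaround = completion − arrival: J1=2, J2=3, J3=6
Total turnaround = 2 + 3 + 6 = 11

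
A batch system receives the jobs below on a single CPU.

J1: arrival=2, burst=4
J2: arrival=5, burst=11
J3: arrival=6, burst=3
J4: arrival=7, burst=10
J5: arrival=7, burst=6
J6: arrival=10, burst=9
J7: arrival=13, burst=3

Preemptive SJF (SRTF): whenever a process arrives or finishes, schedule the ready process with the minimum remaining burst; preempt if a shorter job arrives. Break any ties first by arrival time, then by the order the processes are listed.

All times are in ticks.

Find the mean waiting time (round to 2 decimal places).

Gantt: | idle 0-2 | J1 2-6 | J3 6-9 | J5 9-15 | J7 15-18 | J6 18-27 | J4 27-37 | J2 37-48 |
Completion: J1=6  J2=48  J3=9  J4=37  J5=15  J6=27  J7=18
Waiting times: J1=0, J2=32, J3=0, J4=20, J5=2, J6=8, J7=2
Average waiting = (0+32+0+20+2+8+2) / 7 = 64/7 = 9.14

9.14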